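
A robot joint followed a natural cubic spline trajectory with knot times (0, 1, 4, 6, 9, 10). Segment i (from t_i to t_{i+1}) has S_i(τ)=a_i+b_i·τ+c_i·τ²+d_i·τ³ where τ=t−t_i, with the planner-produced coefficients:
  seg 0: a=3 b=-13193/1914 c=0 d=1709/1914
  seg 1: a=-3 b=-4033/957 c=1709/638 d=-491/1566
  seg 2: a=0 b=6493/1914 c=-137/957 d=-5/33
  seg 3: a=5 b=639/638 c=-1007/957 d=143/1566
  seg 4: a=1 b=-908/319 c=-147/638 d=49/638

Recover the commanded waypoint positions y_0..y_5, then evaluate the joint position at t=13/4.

y_0 = S_0(0) = a_0 = 3
y_1 = S_1(0) = a_1 = -3
y_2 = S_2(0) = a_2 = 0
y_3 = S_3(0) = a_3 = 5
y_4 = S_4(0) = a_4 = 1
y_5 = S_4(1) = -2
t_q=13/4 is in segment 1 (τ=9/4); S_1(τ)=-101775/40832

y_0=3 y_1=-3 y_2=0 y_3=5 y_4=1 y_5=-2
S(13/4) = -101775/40832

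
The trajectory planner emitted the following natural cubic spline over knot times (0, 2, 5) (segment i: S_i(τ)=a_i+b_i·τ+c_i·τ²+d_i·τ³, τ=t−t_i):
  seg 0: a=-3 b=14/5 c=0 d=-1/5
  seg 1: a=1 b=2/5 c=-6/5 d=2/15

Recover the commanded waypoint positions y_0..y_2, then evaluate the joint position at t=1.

y_0=-3 y_1=1 y_2=-5
S(1) = -2/5

y_0 = S_0(0) = a_0 = -3
y_1 = S_1(0) = a_1 = 1
y_2 = S_1(3) = -5
t_q=1 is in segment 0 (τ=1); S_0(τ)=-2/5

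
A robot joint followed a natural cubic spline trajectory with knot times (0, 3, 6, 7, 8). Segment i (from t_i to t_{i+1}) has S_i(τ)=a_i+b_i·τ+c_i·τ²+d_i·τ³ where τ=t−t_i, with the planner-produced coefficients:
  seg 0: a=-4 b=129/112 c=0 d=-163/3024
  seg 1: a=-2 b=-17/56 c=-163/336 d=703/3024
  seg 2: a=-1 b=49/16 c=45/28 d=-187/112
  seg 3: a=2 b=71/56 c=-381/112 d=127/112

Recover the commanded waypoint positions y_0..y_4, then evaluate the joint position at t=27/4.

y_0 = S_0(0) = a_0 = -4
y_1 = S_1(0) = a_1 = -2
y_2 = S_2(0) = a_2 = -1
y_3 = S_3(0) = a_3 = 2
y_4 = S_3(1) = 1
t_q=27/4 is in segment 2 (τ=3/4); S_2(τ)=10727/7168

y_0=-4 y_1=-2 y_2=-1 y_3=2 y_4=1
S(27/4) = 10727/7168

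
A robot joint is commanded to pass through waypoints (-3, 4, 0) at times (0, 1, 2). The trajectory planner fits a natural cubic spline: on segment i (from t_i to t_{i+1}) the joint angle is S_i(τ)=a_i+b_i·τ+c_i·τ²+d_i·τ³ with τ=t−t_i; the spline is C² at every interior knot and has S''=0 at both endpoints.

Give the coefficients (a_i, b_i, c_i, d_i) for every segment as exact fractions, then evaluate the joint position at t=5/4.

  seg 0: a=-3 b=39/4 c=0 d=-11/4
  seg 1: a=4 b=3/2 c=-33/4 d=11/4
S(5/4) = 999/256

Δ: Δ0=7, Δ1=-4
row 1: diag=4, rhs=-66; c'=1/4, d'=-33/2
back: M1=-33/2
M: M0=0, M1=-33/2, M2=0
seg 0: a=-3, c=M0/2=0, d=(M1−M0)/(6·1)=-11/4, b=Δ0−h0·(2M0+M1)/6=39/4
seg 1: a=4, c=M1/2=-33/4, d=(M2−M1)/(6·1)=11/4, b=Δ1−h1·(2M1+M2)/6=3/2
t_q=5/4 → seg 1, τ=1/4; S=4+3/2·τ+-33/4·τ²+11/4·τ³=999/256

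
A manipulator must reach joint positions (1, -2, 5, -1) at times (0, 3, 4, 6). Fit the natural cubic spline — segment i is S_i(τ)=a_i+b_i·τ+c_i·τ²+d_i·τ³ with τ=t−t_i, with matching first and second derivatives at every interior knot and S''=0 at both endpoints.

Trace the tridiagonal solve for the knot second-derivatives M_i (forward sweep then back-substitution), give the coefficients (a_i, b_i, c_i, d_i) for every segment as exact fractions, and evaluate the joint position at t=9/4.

Δ: Δ0=-1, Δ1=7, Δ2=-3
row 1: diag=8, rhs=48; c'=1/8, d'=6
row 2: denom=6−1·1/8=47/8; d'=(-60−1·6)/(47/8)=-528/47
back: M2=-528/47
back: M1=6−1/8·-528/47=348/47
M: M0=0, M1=348/47, M2=-528/47, M3=0
seg 0: a=1, c=M0/2=0, d=(M1−M0)/(6·3)=58/141, b=Δ0−h0·(2M0+M1)/6=-221/47
seg 1: a=-2, c=M1/2=174/47, d=(M2−M1)/(6·1)=-146/47, b=Δ1−h1·(2M1+M2)/6=301/47
seg 2: a=5, c=M2/2=-264/47, d=(M3−M2)/(6·2)=44/47, b=Δ2−h2·(2M2+M3)/6=211/47
t_q=9/4 → seg 0, τ=9/4; S=1+-221/47·τ+0·τ²+58/141·τ³=-7361/1504

  seg 0: a=1 b=-221/47 c=0 d=58/141
  seg 1: a=-2 b=301/47 c=174/47 d=-146/47
  seg 2: a=5 b=211/47 c=-264/47 d=44/47
S(9/4) = -7361/1504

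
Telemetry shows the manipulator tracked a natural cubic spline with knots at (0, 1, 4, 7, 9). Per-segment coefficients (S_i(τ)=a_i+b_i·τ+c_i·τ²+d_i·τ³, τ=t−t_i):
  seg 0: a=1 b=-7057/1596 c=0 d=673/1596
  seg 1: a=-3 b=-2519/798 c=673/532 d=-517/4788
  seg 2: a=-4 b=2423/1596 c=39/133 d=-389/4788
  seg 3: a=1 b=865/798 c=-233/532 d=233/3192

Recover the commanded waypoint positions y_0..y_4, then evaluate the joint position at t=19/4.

y_0=1 y_1=-3 y_2=-4 y_3=1 y_4=2
S(19/4) = -92975/34048

y_0 = S_0(0) = a_0 = 1
y_1 = S_1(0) = a_1 = -3
y_2 = S_2(0) = a_2 = -4
y_3 = S_3(0) = a_3 = 1
y_4 = S_3(2) = 2
t_q=19/4 is in segment 2 (τ=3/4); S_2(τ)=-92975/34048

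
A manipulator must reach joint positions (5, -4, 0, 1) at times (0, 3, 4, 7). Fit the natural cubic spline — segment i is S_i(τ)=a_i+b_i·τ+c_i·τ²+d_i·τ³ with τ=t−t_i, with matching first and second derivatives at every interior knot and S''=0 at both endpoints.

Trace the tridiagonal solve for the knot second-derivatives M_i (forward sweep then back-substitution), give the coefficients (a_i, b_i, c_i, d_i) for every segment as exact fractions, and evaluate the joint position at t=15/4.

  seg 0: a=5 b=-368/63 c=0 d=179/567
  seg 1: a=-4 b=169/63 c=179/63 d=-32/21
  seg 2: a=0 b=239/63 c=-109/63 d=109/567
S(15/4) = -347/336

Δ: Δ0=-3, Δ1=4, Δ2=1/3
row 1: diag=8, rhs=42; c'=1/8, d'=21/4
row 2: denom=8−1·1/8=63/8; d'=(-22−1·21/4)/(63/8)=-218/63
back: M2=-218/63
back: M1=21/4−1/8·-218/63=358/63
M: M0=0, M1=358/63, M2=-218/63, M3=0
seg 0: a=5, c=M0/2=0, d=(M1−M0)/(6·3)=179/567, b=Δ0−h0·(2M0+M1)/6=-368/63
seg 1: a=-4, c=M1/2=179/63, d=(M2−M1)/(6·1)=-32/21, b=Δ1−h1·(2M1+M2)/6=169/63
seg 2: a=0, c=M2/2=-109/63, d=(M3−M2)/(6·3)=109/567, b=Δ2−h2·(2M2+M3)/6=239/63
t_q=15/4 → seg 1, τ=3/4; S=-4+169/63·τ+179/63·τ²+-32/21·τ³=-347/336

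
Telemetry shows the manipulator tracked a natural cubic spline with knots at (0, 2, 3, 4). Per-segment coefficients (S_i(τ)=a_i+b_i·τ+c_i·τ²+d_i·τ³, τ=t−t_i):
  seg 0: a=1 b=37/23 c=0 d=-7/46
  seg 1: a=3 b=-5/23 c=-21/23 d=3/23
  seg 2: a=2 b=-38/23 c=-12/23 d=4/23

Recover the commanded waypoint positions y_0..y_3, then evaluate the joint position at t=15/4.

y_0 = S_0(0) = a_0 = 1
y_1 = S_1(0) = a_1 = 3
y_2 = S_2(0) = a_2 = 2
y_3 = S_2(1) = 0
t_q=15/4 is in segment 2 (τ=3/4); S_2(τ)=199/368

y_0=1 y_1=3 y_2=2 y_3=0
S(15/4) = 199/368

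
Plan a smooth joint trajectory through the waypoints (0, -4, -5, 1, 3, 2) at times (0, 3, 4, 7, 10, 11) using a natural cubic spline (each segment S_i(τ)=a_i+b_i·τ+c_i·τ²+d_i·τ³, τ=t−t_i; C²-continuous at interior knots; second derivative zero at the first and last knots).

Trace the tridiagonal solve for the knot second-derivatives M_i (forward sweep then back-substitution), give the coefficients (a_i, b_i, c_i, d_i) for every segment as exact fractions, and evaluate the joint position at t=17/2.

Δ: Δ0=-4/3, Δ1=-1, Δ2=2, Δ3=2/3, Δ4=-1
row 1: diag=8, rhs=2; c'=1/8, d'=1/4
row 2: denom=8−1·1/8=63/8; d'=(18−1·1/4)/(63/8)=142/63
row 3: denom=12−3·8/21=76/7; d'=(-8−3·142/63)/(76/7)=-155/114
row 4: denom=8−3·21/76=545/76; d'=(-10−3·-155/114)/(545/76)=-90/109
back: M4=-90/109
back: M3=-155/114−21/76·-90/109=-370/327
back: M2=142/63−8/21·-370/327=878/327
back: M1=1/4−1/8·878/327=-28/327
M: M0=0, M1=-28/327, M2=878/327, M3=-370/327, M4=-90/109, M5=0
seg 0: a=0, c=M0/2=0, d=(M1−M0)/(6·3)=-14/2943, b=Δ0−h0·(2M0+M1)/6=-422/327
seg 1: a=-4, c=M1/2=-14/327, d=(M2−M1)/(6·1)=151/327, b=Δ1−h1·(2M1+M2)/6=-464/327
seg 2: a=-5, c=M2/2=439/327, d=(M3−M2)/(6·3)=-208/981, b=Δ2−h2·(2M2+M3)/6=-13/109
seg 3: a=1, c=M3/2=-185/327, d=(M4−M3)/(6·3)=50/2943, b=Δ3−h3·(2M3+M4)/6=241/109
seg 4: a=3, c=M4/2=-45/109, d=(M5−M4)/(6·1)=15/109, b=Δ4−h4·(2M4+M5)/6=-79/109
t_q=17/2 → seg 3, τ=3/2; S=1+241/109·τ+-185/327·τ²+50/2943·τ³=338/109

  seg 0: a=0 b=-422/327 c=0 d=-14/2943
  seg 1: a=-4 b=-464/327 c=-14/327 d=151/327
  seg 2: a=-5 b=-13/109 c=439/327 d=-208/981
  seg 3: a=1 b=241/109 c=-185/327 d=50/2943
  seg 4: a=3 b=-79/109 c=-45/109 d=15/109
S(17/2) = 338/109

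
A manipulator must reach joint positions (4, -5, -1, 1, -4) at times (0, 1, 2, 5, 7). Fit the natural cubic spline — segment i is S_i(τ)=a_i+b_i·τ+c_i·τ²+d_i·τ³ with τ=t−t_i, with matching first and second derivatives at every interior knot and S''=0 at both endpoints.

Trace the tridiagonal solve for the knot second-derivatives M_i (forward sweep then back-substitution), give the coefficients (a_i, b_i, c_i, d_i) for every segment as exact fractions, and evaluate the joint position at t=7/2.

Δ: Δ0=-9, Δ1=4, Δ2=2/3, Δ3=-5/2
row 1: diag=4, rhs=78; c'=1/4, d'=39/2
row 2: denom=8−1·1/4=31/4; d'=(-20−1·39/2)/(31/4)=-158/31
row 3: denom=10−3·12/31=274/31; d'=(-19−3·-158/31)/(274/31)=-115/274
back: M3=-115/274
back: M2=-158/31−12/31·-115/274=-676/137
back: M1=39/2−1/4·-676/137=5681/274
M: M0=0, M1=5681/274, M2=-676/137, M3=-115/274, M4=0
seg 0: a=4, c=M0/2=0, d=(M1−M0)/(6·1)=5681/1644, b=Δ0−h0·(2M0+M1)/6=-20477/1644
seg 1: a=-5, c=M1/2=5681/548, d=(M2−M1)/(6·1)=-7033/1644, b=Δ1−h1·(2M1+M2)/6=-1717/822
seg 2: a=-1, c=M2/2=-338/137, d=(M3−M2)/(6·3)=1237/4932, b=Δ2−h2·(2M2+M3)/6=9553/1644
seg 3: a=1, c=M3/2=-115/548, d=(M4−M3)/(6·2)=115/3288, b=Δ3−h3·(2M3+M4)/6=-1825/822
t_q=7/2 → seg 2, τ=3/2; S=-1+9553/1644·τ+-338/137·τ²+1237/4932·τ³=13203/4384

  seg 0: a=4 b=-20477/1644 c=0 d=5681/1644
  seg 1: a=-5 b=-1717/822 c=5681/548 d=-7033/1644
  seg 2: a=-1 b=9553/1644 c=-338/137 d=1237/4932
  seg 3: a=1 b=-1825/822 c=-115/548 d=115/3288
S(7/2) = 13203/4384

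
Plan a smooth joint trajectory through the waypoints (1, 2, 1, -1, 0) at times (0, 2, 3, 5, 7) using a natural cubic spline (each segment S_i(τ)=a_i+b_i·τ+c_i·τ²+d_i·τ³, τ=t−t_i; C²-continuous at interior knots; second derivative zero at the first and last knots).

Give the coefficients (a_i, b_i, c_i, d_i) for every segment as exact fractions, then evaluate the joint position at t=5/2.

  seg 0: a=1 b=127/128 c=0 d=-63/512
  seg 1: a=2 b=-31/64 c=-189/256 d=57/256
  seg 2: a=1 b=-331/256 c=-9/128 d=111/1024
  seg 3: a=-1 b=-35/128 c=297/512 d=-99/1024
S(5/2) = 3279/2048

Δ: Δ0=1/2, Δ1=-1, Δ2=-1, Δ3=1/2
row 1: diag=6, rhs=-9; c'=1/6, d'=-3/2
row 2: denom=6−1·1/6=35/6; d'=(0−1·-3/2)/(35/6)=9/35
row 3: denom=8−2·12/35=256/35; d'=(9−2·9/35)/(256/35)=297/256
back: M3=297/256
back: M2=9/35−12/35·297/256=-9/64
back: M1=-3/2−1/6·-9/64=-189/128
M: M0=0, M1=-189/128, M2=-9/64, M3=297/256, M4=0
seg 0: a=1, c=M0/2=0, d=(M1−M0)/(6·2)=-63/512, b=Δ0−h0·(2M0+M1)/6=127/128
seg 1: a=2, c=M1/2=-189/256, d=(M2−M1)/(6·1)=57/256, b=Δ1−h1·(2M1+M2)/6=-31/64
seg 2: a=1, c=M2/2=-9/128, d=(M3−M2)/(6·2)=111/1024, b=Δ2−h2·(2M2+M3)/6=-331/256
seg 3: a=-1, c=M3/2=297/512, d=(M4−M3)/(6·2)=-99/1024, b=Δ3−h3·(2M3+M4)/6=-35/128
t_q=5/2 → seg 1, τ=1/2; S=2+-31/64·τ+-189/256·τ²+57/256·τ³=3279/2048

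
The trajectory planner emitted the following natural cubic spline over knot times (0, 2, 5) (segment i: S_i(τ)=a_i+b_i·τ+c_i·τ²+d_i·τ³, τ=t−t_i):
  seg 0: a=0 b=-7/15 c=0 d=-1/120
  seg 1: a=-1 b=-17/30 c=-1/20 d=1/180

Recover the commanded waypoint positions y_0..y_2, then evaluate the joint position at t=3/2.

y_0 = S_0(0) = a_0 = 0
y_1 = S_1(0) = a_1 = -1
y_2 = S_1(3) = -3
t_q=3/2 is in segment 0 (τ=3/2); S_0(τ)=-233/320

y_0=0 y_1=-1 y_2=-3
S(3/2) = -233/320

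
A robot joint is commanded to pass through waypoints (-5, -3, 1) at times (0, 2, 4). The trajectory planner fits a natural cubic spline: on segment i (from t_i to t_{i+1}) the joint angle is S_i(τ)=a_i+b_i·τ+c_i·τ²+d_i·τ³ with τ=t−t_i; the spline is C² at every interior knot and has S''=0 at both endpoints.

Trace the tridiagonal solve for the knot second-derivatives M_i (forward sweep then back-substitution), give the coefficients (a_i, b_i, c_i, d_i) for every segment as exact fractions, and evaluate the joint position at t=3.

Δ: Δ0=1, Δ1=2
row 1: diag=8, rhs=6; c'=1/4, d'=3/4
back: M1=3/4
M: M0=0, M1=3/4, M2=0
seg 0: a=-5, c=M0/2=0, d=(M1−M0)/(6·2)=1/16, b=Δ0−h0·(2M0+M1)/6=3/4
seg 1: a=-3, c=M1/2=3/8, d=(M2−M1)/(6·2)=-1/16, b=Δ1−h1·(2M1+M2)/6=3/2
t_q=3 → seg 1, τ=1; S=-3+3/2·τ+3/8·τ²+-1/16·τ³=-19/16

  seg 0: a=-5 b=3/4 c=0 d=1/16
  seg 1: a=-3 b=3/2 c=3/8 d=-1/16
S(3) = -19/16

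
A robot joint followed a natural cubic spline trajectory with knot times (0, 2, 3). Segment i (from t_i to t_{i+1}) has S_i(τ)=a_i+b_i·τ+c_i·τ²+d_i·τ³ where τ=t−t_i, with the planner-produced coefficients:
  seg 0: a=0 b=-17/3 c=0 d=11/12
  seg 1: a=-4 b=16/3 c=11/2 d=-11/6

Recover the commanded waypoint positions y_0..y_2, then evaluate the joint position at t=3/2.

y_0 = S_0(0) = a_0 = 0
y_1 = S_1(0) = a_1 = -4
y_2 = S_1(1) = 5
t_q=3/2 is in segment 0 (τ=3/2); S_0(τ)=-173/32

y_0=0 y_1=-4 y_2=5
S(3/2) = -173/32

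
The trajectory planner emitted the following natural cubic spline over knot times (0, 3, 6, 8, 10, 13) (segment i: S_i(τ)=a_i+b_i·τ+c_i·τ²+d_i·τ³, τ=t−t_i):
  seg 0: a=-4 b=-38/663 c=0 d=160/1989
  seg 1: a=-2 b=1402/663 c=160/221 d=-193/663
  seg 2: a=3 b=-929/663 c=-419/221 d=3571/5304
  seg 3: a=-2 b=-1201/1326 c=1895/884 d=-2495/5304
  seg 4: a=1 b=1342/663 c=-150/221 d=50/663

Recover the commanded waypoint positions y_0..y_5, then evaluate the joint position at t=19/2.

y_0 = S_0(0) = a_0 = -4
y_1 = S_1(0) = a_1 = -2
y_2 = S_2(0) = a_2 = 3
y_3 = S_3(0) = a_3 = -2
y_4 = S_4(0) = a_4 = 1
y_5 = S_4(3) = 3
t_q=19/2 is in segment 3 (τ=3/2); S_3(τ)=-1739/14144

y_0=-4 y_1=-2 y_2=3 y_3=-2 y_4=1 y_5=3
S(19/2) = -1739/14144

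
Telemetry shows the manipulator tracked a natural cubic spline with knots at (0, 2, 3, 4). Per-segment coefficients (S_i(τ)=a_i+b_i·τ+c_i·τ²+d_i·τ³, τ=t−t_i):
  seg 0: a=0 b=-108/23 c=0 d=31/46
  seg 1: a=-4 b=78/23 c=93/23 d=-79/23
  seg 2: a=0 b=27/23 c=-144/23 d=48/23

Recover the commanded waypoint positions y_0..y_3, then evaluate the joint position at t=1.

y_0=0 y_1=-4 y_2=0 y_3=-3
S(1) = -185/46

y_0 = S_0(0) = a_0 = 0
y_1 = S_1(0) = a_1 = -4
y_2 = S_2(0) = a_2 = 0
y_3 = S_2(1) = -3
t_q=1 is in segment 0 (τ=1); S_0(τ)=-185/46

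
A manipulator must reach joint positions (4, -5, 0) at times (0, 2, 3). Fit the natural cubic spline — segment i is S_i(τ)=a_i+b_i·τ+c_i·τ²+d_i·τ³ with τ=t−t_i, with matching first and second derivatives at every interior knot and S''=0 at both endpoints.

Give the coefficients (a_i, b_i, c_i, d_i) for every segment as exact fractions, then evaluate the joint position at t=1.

Δ: Δ0=-9/2, Δ1=5
row 1: diag=6, rhs=57; c'=1/6, d'=19/2
back: M1=19/2
M: M0=0, M1=19/2, M2=0
seg 0: a=4, c=M0/2=0, d=(M1−M0)/(6·2)=19/24, b=Δ0−h0·(2M0+M1)/6=-23/3
seg 1: a=-5, c=M1/2=19/4, d=(M2−M1)/(6·1)=-19/12, b=Δ1−h1·(2M1+M2)/6=11/6
t_q=1 → seg 0, τ=1; S=4+-23/3·τ+0·τ²+19/24·τ³=-23/8

  seg 0: a=4 b=-23/3 c=0 d=19/24
  seg 1: a=-5 b=11/6 c=19/4 d=-19/12
S(1) = -23/8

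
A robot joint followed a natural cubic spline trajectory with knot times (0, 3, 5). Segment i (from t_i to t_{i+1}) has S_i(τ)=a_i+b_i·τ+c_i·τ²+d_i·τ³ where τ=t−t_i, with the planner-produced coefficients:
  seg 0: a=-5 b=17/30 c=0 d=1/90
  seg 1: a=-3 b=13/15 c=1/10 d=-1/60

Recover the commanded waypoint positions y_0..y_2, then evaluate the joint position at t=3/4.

y_0 = S_0(0) = a_0 = -5
y_1 = S_1(0) = a_1 = -3
y_2 = S_1(2) = -1
t_q=3/4 is in segment 0 (τ=3/4); S_0(τ)=-585/128

y_0=-5 y_1=-3 y_2=-1
S(3/4) = -585/128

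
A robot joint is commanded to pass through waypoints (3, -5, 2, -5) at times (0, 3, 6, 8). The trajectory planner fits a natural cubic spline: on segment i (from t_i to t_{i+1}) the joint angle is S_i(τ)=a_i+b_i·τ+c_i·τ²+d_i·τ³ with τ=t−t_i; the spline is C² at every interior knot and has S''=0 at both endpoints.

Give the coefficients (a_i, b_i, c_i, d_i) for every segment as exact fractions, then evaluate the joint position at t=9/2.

  seg 0: a=3 b=-997/222 c=0 d=15/74
  seg 1: a=-5 b=109/111 c=135/74 d=-305/666
  seg 2: a=2 b=-97/222 c=-85/37 d=85/222
S(9/2) = -573/592

Δ: Δ0=-8/3, Δ1=7/3, Δ2=-7/2
row 1: diag=12, rhs=30; c'=1/4, d'=5/2
row 2: denom=10−3·1/4=37/4; d'=(-35−3·5/2)/(37/4)=-170/37
back: M2=-170/37
back: M1=5/2−1/4·-170/37=135/37
M: M0=0, M1=135/37, M2=-170/37, M3=0
seg 0: a=3, c=M0/2=0, d=(M1−M0)/(6·3)=15/74, b=Δ0−h0·(2M0+M1)/6=-997/222
seg 1: a=-5, c=M1/2=135/74, d=(M2−M1)/(6·3)=-305/666, b=Δ1−h1·(2M1+M2)/6=109/111
seg 2: a=2, c=M2/2=-85/37, d=(M3−M2)/(6·2)=85/222, b=Δ2−h2·(2M2+M3)/6=-97/222
t_q=9/2 → seg 1, τ=3/2; S=-5+109/111·τ+135/74·τ²+-305/666·τ³=-573/592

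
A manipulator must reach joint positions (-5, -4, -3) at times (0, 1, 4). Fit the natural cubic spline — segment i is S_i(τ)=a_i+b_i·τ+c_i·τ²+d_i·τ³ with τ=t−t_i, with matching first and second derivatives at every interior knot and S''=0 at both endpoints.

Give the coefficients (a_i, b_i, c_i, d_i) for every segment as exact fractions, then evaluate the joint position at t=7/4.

  seg 0: a=-5 b=13/12 c=0 d=-1/12
  seg 1: a=-4 b=5/6 c=-1/4 d=1/36
S(7/4) = -897/256

Δ: Δ0=1, Δ1=1/3
row 1: diag=8, rhs=-4; c'=3/8, d'=-1/2
back: M1=-1/2
M: M0=0, M1=-1/2, M2=0
seg 0: a=-5, c=M0/2=0, d=(M1−M0)/(6·1)=-1/12, b=Δ0−h0·(2M0+M1)/6=13/12
seg 1: a=-4, c=M1/2=-1/4, d=(M2−M1)/(6·3)=1/36, b=Δ1−h1·(2M1+M2)/6=5/6
t_q=7/4 → seg 1, τ=3/4; S=-4+5/6·τ+-1/4·τ²+1/36·τ³=-897/256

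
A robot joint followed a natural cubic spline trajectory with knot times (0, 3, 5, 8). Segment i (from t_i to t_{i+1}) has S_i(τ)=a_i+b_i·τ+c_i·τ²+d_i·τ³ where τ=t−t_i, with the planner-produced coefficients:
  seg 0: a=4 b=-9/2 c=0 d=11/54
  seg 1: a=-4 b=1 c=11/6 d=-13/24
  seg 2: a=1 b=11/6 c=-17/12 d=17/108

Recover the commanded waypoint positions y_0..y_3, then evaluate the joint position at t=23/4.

y_0=4 y_1=-4 y_2=1 y_3=-2
S(23/4) = 421/256

y_0 = S_0(0) = a_0 = 4
y_1 = S_1(0) = a_1 = -4
y_2 = S_2(0) = a_2 = 1
y_3 = S_2(3) = -2
t_q=23/4 is in segment 2 (τ=3/4); S_2(τ)=421/256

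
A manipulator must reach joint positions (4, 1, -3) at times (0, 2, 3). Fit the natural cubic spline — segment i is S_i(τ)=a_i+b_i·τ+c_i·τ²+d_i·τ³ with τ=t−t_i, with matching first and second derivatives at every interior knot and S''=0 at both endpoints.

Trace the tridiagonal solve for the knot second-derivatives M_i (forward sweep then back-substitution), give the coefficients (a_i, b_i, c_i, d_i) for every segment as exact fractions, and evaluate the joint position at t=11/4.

  seg 0: a=4 b=-2/3 c=0 d=-5/24
  seg 1: a=1 b=-19/6 c=-5/4 d=5/12
S(11/4) = -487/256

Δ: Δ0=-3/2, Δ1=-4
row 1: diag=6, rhs=-15; c'=1/6, d'=-5/2
back: M1=-5/2
M: M0=0, M1=-5/2, M2=0
seg 0: a=4, c=M0/2=0, d=(M1−M0)/(6·2)=-5/24, b=Δ0−h0·(2M0+M1)/6=-2/3
seg 1: a=1, c=M1/2=-5/4, d=(M2−M1)/(6·1)=5/12, b=Δ1−h1·(2M1+M2)/6=-19/6
t_q=11/4 → seg 1, τ=3/4; S=1+-19/6·τ+-5/4·τ²+5/12·τ³=-487/256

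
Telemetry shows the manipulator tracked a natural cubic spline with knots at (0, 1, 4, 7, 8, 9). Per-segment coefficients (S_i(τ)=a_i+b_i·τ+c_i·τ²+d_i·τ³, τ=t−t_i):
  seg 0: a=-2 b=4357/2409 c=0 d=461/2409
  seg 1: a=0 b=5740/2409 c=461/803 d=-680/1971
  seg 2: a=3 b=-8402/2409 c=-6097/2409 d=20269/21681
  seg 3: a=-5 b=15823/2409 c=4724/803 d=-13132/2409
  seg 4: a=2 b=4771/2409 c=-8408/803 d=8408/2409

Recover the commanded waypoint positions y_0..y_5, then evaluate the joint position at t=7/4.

y_0=-2 y_1=0 y_2=3 y_3=-5 y_4=2 y_5=-3
S(7/4) = 25239/12848

y_0 = S_0(0) = a_0 = -2
y_1 = S_1(0) = a_1 = 0
y_2 = S_2(0) = a_2 = 3
y_3 = S_3(0) = a_3 = -5
y_4 = S_4(0) = a_4 = 2
y_5 = S_4(1) = -3
t_q=7/4 is in segment 1 (τ=3/4); S_1(τ)=25239/12848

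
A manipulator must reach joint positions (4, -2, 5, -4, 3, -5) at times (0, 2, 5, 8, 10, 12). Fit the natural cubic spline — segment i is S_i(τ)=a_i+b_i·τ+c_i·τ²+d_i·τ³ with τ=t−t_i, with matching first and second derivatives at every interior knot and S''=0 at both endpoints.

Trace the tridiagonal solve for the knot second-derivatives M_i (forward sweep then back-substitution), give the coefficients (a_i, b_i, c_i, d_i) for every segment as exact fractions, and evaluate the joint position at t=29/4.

  seg 0: a=4 b=-17873/3858 c=0 d=6299/15432
  seg 1: a=-2 b=512/1929 c=6299/2572 d=-40735/69444
  seg 2: a=5 b=-6775/7716 c=-10919/3858 d=49141/69444
  seg 3: a=-4 b=2405/1929 c=9101/2572 d=-9305/7716
  seg 4: a=3 b=1793/1929 c=-9509/2572 d=9509/15432
S(29/4) = -533857/164608

Δ: Δ0=-3, Δ1=7/3, Δ2=-3, Δ3=7/2, Δ4=-4
row 1: diag=10, rhs=32; c'=3/10, d'=16/5
row 2: denom=12−3·3/10=111/10; d'=(-32−3·16/5)/(111/10)=-416/111
row 3: denom=10−3·10/37=340/37; d'=(39−3·-416/111)/(340/37)=1859/340
row 4: denom=8−2·37/170=643/85; d'=(-45−2·1859/340)/(643/85)=-9509/1286
back: M4=-9509/1286
back: M3=1859/340−37/170·-9509/1286=9101/1286
back: M2=-416/111−10/37·9101/1286=-10919/1929
back: M1=16/5−3/10·-10919/1929=6299/1286
M: M0=0, M1=6299/1286, M2=-10919/1929, M3=9101/1286, M4=-9509/1286, M5=0
seg 0: a=4, c=M0/2=0, d=(M1−M0)/(6·2)=6299/15432, b=Δ0−h0·(2M0+M1)/6=-17873/3858
seg 1: a=-2, c=M1/2=6299/2572, d=(M2−M1)/(6·3)=-40735/69444, b=Δ1−h1·(2M1+M2)/6=512/1929
seg 2: a=5, c=M2/2=-10919/3858, d=(M3−M2)/(6·3)=49141/69444, b=Δ2−h2·(2M2+M3)/6=-6775/7716
seg 3: a=-4, c=M3/2=9101/2572, d=(M4−M3)/(6·2)=-9305/7716, b=Δ3−h3·(2M3+M4)/6=2405/1929
seg 4: a=3, c=M4/2=-9509/2572, d=(M5−M4)/(6·2)=9509/15432, b=Δ4−h4·(2M4+M5)/6=1793/1929
t_q=29/4 → seg 2, τ=9/4; S=5+-6775/7716·τ+-10919/3858·τ²+49141/69444·τ³=-533857/164608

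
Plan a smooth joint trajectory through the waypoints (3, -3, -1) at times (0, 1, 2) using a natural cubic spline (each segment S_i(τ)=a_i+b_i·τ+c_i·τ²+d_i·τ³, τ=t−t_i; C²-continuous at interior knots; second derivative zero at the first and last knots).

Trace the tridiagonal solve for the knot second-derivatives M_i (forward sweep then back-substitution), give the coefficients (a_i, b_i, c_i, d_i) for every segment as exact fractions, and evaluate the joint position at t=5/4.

Δ: Δ0=-6, Δ1=2
row 1: diag=4, rhs=48; c'=1/4, d'=12
back: M1=12
M: M0=0, M1=12, M2=0
seg 0: a=3, c=M0/2=0, d=(M1−M0)/(6·1)=2, b=Δ0−h0·(2M0+M1)/6=-8
seg 1: a=-3, c=M1/2=6, d=(M2−M1)/(6·1)=-2, b=Δ1−h1·(2M1+M2)/6=-2
t_q=5/4 → seg 1, τ=1/4; S=-3+-2·τ+6·τ²+-2·τ³=-101/32

  seg 0: a=3 b=-8 c=0 d=2
  seg 1: a=-3 b=-2 c=6 d=-2
S(5/4) = -101/32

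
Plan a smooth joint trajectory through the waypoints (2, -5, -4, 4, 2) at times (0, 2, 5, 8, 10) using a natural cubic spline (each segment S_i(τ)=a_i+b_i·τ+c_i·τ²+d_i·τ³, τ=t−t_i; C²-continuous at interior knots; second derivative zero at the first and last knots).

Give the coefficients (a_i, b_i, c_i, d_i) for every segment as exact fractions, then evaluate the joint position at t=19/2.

  seg 0: a=2 b=-281/68 c=0 d=43/272
  seg 1: a=-5 b=-38/17 c=129/136 d=-113/3672
  seg 2: a=-4 b=21/8 c=137/204 d=-805/3672
  seg 3: a=4 b=25/34 c=-177/136 d=59/272
S(19/2) = 6325/2176

Δ: Δ0=-7/2, Δ1=1/3, Δ2=8/3, Δ3=-1
row 1: diag=10, rhs=23; c'=3/10, d'=23/10
row 2: denom=12−3·3/10=111/10; d'=(14−3·23/10)/(111/10)=71/111
row 3: denom=10−3·10/37=340/37; d'=(-22−3·71/111)/(340/37)=-177/68
back: M3=-177/68
back: M2=71/111−10/37·-177/68=137/102
back: M1=23/10−3/10·137/102=129/68
M: M0=0, M1=129/68, M2=137/102, M3=-177/68, M4=0
seg 0: a=2, c=M0/2=0, d=(M1−M0)/(6·2)=43/272, b=Δ0−h0·(2M0+M1)/6=-281/68
seg 1: a=-5, c=M1/2=129/136, d=(M2−M1)/(6·3)=-113/3672, b=Δ1−h1·(2M1+M2)/6=-38/17
seg 2: a=-4, c=M2/2=137/204, d=(M3−M2)/(6·3)=-805/3672, b=Δ2−h2·(2M2+M3)/6=21/8
seg 3: a=4, c=M3/2=-177/136, d=(M4−M3)/(6·2)=59/272, b=Δ3−h3·(2M3+M4)/6=25/34
t_q=19/2 → seg 3, τ=3/2; S=4+25/34·τ+-177/136·τ²+59/272·τ³=6325/2176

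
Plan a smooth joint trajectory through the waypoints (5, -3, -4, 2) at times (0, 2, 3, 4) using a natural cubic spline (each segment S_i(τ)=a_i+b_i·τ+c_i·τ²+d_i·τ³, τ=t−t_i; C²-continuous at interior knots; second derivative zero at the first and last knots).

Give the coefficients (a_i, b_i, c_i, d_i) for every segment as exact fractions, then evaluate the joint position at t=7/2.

Δ: Δ0=-4, Δ1=-1, Δ2=6
row 1: diag=6, rhs=18; c'=1/6, d'=3
row 2: denom=4−1·1/6=23/6; d'=(42−1·3)/(23/6)=234/23
back: M2=234/23
back: M1=3−1/6·234/23=30/23
M: M0=0, M1=30/23, M2=234/23, M3=0
seg 0: a=5, c=M0/2=0, d=(M1−M0)/(6·2)=5/46, b=Δ0−h0·(2M0+M1)/6=-102/23
seg 1: a=-3, c=M1/2=15/23, d=(M2−M1)/(6·1)=34/23, b=Δ1−h1·(2M1+M2)/6=-72/23
seg 2: a=-4, c=M2/2=117/23, d=(M3−M2)/(6·1)=-39/23, b=Δ2−h2·(2M2+M3)/6=60/23
t_q=7/2 → seg 2, τ=1/2; S=-4+60/23·τ+117/23·τ²+-39/23·τ³=-301/184

  seg 0: a=5 b=-102/23 c=0 d=5/46
  seg 1: a=-3 b=-72/23 c=15/23 d=34/23
  seg 2: a=-4 b=60/23 c=117/23 d=-39/23
S(7/2) = -301/184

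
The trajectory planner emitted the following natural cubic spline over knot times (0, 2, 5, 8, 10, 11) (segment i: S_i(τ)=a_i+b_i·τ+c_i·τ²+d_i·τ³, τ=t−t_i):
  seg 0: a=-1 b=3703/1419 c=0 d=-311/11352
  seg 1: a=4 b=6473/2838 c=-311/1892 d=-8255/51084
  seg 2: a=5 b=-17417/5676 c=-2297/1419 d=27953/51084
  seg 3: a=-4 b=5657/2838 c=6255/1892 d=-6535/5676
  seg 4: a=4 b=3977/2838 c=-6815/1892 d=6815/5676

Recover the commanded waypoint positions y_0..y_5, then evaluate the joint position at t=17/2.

y_0=-1 y_1=4 y_2=5 y_3=-4 y_4=4 y_5=3
S(17/2) = -35127/15136

y_0 = S_0(0) = a_0 = -1
y_1 = S_1(0) = a_1 = 4
y_2 = S_2(0) = a_2 = 5
y_3 = S_3(0) = a_3 = -4
y_4 = S_4(0) = a_4 = 4
y_5 = S_4(1) = 3
t_q=17/2 is in segment 3 (τ=1/2); S_3(τ)=-35127/15136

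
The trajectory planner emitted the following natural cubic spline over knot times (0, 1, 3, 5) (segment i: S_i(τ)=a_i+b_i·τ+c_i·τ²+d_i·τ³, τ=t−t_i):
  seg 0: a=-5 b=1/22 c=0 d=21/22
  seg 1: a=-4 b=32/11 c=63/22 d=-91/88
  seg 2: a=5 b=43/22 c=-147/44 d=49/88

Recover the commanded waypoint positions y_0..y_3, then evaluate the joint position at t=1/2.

y_0 = S_0(0) = a_0 = -5
y_1 = S_1(0) = a_1 = -4
y_2 = S_2(0) = a_2 = 5
y_3 = S_2(2) = 0
t_q=1/2 is in segment 0 (τ=1/2); S_0(τ)=-855/176

y_0=-5 y_1=-4 y_2=5 y_3=0
S(1/2) = -855/176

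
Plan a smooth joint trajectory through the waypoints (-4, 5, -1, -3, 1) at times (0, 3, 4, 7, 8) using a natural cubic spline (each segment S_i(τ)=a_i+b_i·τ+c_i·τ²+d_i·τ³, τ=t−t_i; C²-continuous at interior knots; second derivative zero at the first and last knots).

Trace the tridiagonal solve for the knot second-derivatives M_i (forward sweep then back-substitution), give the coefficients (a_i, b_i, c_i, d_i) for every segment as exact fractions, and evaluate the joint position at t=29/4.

  seg 0: a=-4 b=2867/432 c=0 d=-1571/3888
  seg 1: a=5 b=-923/216 c=-1571/432 d=275/144
  seg 2: a=-1 b=-2513/432 c=113/54 d=-487/3888
  seg 3: a=-3 b=725/216 c=139/144 d=-139/432
S(29/4) = -19405/9216

Δ: Δ0=3, Δ1=-6, Δ2=-2/3, Δ3=4
row 1: diag=8, rhs=-54; c'=1/8, d'=-27/4
row 2: denom=8−1·1/8=63/8; d'=(32−1·-27/4)/(63/8)=310/63
row 3: denom=8−3·8/21=48/7; d'=(28−3·310/63)/(48/7)=139/72
back: M3=139/72
back: M2=310/63−8/21·139/72=113/27
back: M1=-27/4−1/8·113/27=-1571/216
M: M0=0, M1=-1571/216, M2=113/27, M3=139/72, M4=0
seg 0: a=-4, c=M0/2=0, d=(M1−M0)/(6·3)=-1571/3888, b=Δ0−h0·(2M0+M1)/6=2867/432
seg 1: a=5, c=M1/2=-1571/432, d=(M2−M1)/(6·1)=275/144, b=Δ1−h1·(2M1+M2)/6=-923/216
seg 2: a=-1, c=M2/2=113/54, d=(M3−M2)/(6·3)=-487/3888, b=Δ2−h2·(2M2+M3)/6=-2513/432
seg 3: a=-3, c=M3/2=139/144, d=(M4−M3)/(6·1)=-139/432, b=Δ3−h3·(2M3+M4)/6=725/216
t_q=29/4 → seg 3, τ=1/4; S=-3+725/216·τ+139/144·τ²+-139/432·τ³=-19405/9216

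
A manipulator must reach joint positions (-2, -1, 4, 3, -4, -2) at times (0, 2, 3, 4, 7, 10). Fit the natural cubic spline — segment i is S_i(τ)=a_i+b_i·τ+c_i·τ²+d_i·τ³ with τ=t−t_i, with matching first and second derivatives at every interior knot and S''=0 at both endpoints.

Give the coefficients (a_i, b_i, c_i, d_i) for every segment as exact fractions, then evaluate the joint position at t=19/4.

Δ: Δ0=1/2, Δ1=5, Δ2=-1, Δ3=-7/3, Δ4=2/3
row 1: diag=6, rhs=27; c'=1/6, d'=9/2
row 2: denom=4−1·1/6=23/6; d'=(-36−1·9/2)/(23/6)=-243/23
row 3: denom=8−1·6/23=178/23; d'=(-8−1·-243/23)/(178/23)=59/178
row 4: denom=12−3·69/178=1929/178; d'=(18−3·59/178)/(1929/178)=1009/643
back: M4=1009/643
back: M3=59/178−69/178·1009/643=-178/643
back: M2=-243/23−6/23·-178/643=-6747/643
back: M1=9/2−1/6·-6747/643=4018/643
M: M0=0, M1=4018/643, M2=-6747/643, M3=-178/643, M4=1009/643, M5=0
seg 0: a=-2, c=M0/2=0, d=(M1−M0)/(6·2)=2009/3858, b=Δ0−h0·(2M0+M1)/6=-6107/3858
seg 1: a=-1, c=M1/2=2009/643, d=(M2−M1)/(6·1)=-10765/3858, b=Δ1−h1·(2M1+M2)/6=18001/3858
seg 2: a=4, c=M2/2=-6747/1286, d=(M3−M2)/(6·1)=6569/3858, b=Δ2−h2·(2M2+M3)/6=4907/1929
seg 3: a=3, c=M3/2=-89/643, d=(M4−M3)/(6·3)=1187/11574, b=Δ3−h3·(2M3+M4)/6=-10961/3858
seg 4: a=-4, c=M4/2=1009/1286, d=(M5−M4)/(6·3)=-1009/11574, b=Δ4−h4·(2M4+M5)/6=-1741/1929
t_q=19/4 → seg 3, τ=3/4; S=3+-10961/3858·τ+-89/643·τ²+1187/11574·τ³=68689/82304

  seg 0: a=-2 b=-6107/3858 c=0 d=2009/3858
  seg 1: a=-1 b=18001/3858 c=2009/643 d=-10765/3858
  seg 2: a=4 b=4907/1929 c=-6747/1286 d=6569/3858
  seg 3: a=3 b=-10961/3858 c=-89/643 d=1187/11574
  seg 4: a=-4 b=-1741/1929 c=1009/1286 d=-1009/11574
S(19/4) = 68689/82304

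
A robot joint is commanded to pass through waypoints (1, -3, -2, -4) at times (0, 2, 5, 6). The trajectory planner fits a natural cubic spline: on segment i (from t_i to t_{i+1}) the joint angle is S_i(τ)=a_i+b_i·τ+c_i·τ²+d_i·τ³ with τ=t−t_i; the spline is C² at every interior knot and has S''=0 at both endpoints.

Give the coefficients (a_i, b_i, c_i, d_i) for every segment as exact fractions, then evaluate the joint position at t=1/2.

  seg 0: a=1 b=-580/213 c=0 d=77/426
  seg 1: a=-3 b=-118/213 c=77/71 d=-56/213
  seg 2: a=-2 b=-244/213 c=-91/71 d=91/213
S(1/2) = -385/1136

Δ: Δ0=-2, Δ1=1/3, Δ2=-2
row 1: diag=10, rhs=14; c'=3/10, d'=7/5
row 2: denom=8−3·3/10=71/10; d'=(-14−3·7/5)/(71/10)=-182/71
back: M2=-182/71
back: M1=7/5−3/10·-182/71=154/71
M: M0=0, M1=154/71, M2=-182/71, M3=0
seg 0: a=1, c=M0/2=0, d=(M1−M0)/(6·2)=77/426, b=Δ0−h0·(2M0+M1)/6=-580/213
seg 1: a=-3, c=M1/2=77/71, d=(M2−M1)/(6·3)=-56/213, b=Δ1−h1·(2M1+M2)/6=-118/213
seg 2: a=-2, c=M2/2=-91/71, d=(M3−M2)/(6·1)=91/213, b=Δ2−h2·(2M2+M3)/6=-244/213
t_q=1/2 → seg 0, τ=1/2; S=1+-580/213·τ+0·τ²+77/426·τ³=-385/1136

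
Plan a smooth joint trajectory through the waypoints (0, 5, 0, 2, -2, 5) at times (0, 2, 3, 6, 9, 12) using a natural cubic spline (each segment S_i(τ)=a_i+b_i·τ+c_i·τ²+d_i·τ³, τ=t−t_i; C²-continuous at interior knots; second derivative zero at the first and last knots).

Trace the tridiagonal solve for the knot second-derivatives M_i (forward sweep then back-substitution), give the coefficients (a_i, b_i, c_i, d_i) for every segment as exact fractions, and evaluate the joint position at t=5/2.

Δ: Δ0=5/2, Δ1=-5, Δ2=2/3, Δ3=-4/3, Δ4=7/3
row 1: diag=6, rhs=-45; c'=1/6, d'=-15/2
row 2: denom=8−1·1/6=47/6; d'=(34−1·-15/2)/(47/6)=249/47
row 3: denom=12−3·18/47=510/47; d'=(-12−3·249/47)/(510/47)=-437/170
row 4: denom=12−3·47/170=1899/170; d'=(22−3·-437/170)/(1899/170)=5051/1899
back: M4=5051/1899
back: M3=-437/170−47/170·5051/1899=-6278/1899
back: M2=249/47−18/47·-6278/1899=1385/211
back: M1=-15/2−1/6·1385/211=-5440/633
M: M0=0, M1=-5440/633, M2=1385/211, M3=-6278/1899, M4=5051/1899, M5=0
seg 0: a=0, c=M0/2=0, d=(M1−M0)/(6·2)=-1360/1899, b=Δ0−h0·(2M0+M1)/6=20375/3798
seg 1: a=5, c=M1/2=-2720/633, d=(M2−M1)/(6·1)=9595/3798, b=Δ1−h1·(2M1+M2)/6=-12265/3798
seg 2: a=0, c=M2/2=1385/422, d=(M3−M2)/(6·3)=-18743/34182, b=Δ2−h2·(2M2+M3)/6=-8060/1899
seg 3: a=2, c=M3/2=-3139/1899, d=(M4−M3)/(6·3)=11329/34182, b=Δ3−h3·(2M3+M4)/6=2441/3798
seg 4: a=-2, c=M4/2=5051/3798, d=(M5−M4)/(6·3)=-5051/34182, b=Δ4−h4·(2M4+M5)/6=-620/1899
t_q=5/2 → seg 1, τ=1/2; S=5+-12265/3798·τ+-2720/633·τ²+9595/3798·τ³=26605/10128

  seg 0: a=0 b=20375/3798 c=0 d=-1360/1899
  seg 1: a=5 b=-12265/3798 c=-2720/633 d=9595/3798
  seg 2: a=0 b=-8060/1899 c=1385/422 d=-18743/34182
  seg 3: a=2 b=2441/3798 c=-3139/1899 d=11329/34182
  seg 4: a=-2 b=-620/1899 c=5051/3798 d=-5051/34182
S(5/2) = 26605/10128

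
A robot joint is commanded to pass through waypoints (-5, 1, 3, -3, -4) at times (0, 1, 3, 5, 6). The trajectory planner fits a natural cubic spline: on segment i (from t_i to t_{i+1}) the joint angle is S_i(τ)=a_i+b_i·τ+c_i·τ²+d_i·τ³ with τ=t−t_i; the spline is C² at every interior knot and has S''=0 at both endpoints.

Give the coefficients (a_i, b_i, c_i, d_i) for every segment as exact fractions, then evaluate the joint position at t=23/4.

Δ: Δ0=6, Δ1=1, Δ2=-3, Δ3=-1
row 1: diag=6, rhs=-30; c'=1/3, d'=-5
row 2: denom=8−2·1/3=22/3; d'=(-24−2·-5)/(22/3)=-21/11
row 3: denom=6−2·3/11=60/11; d'=(12−2·-21/11)/(60/11)=29/10
back: M3=29/10
back: M2=-21/11−3/11·29/10=-27/10
back: M1=-5−1/3·-27/10=-41/10
M: M0=0, M1=-41/10, M2=-27/10, M3=29/10, M4=0
seg 0: a=-5, c=M0/2=0, d=(M1−M0)/(6·1)=-41/60, b=Δ0−h0·(2M0+M1)/6=401/60
seg 1: a=1, c=M1/2=-41/20, d=(M2−M1)/(6·2)=7/60, b=Δ1−h1·(2M1+M2)/6=139/30
seg 2: a=3, c=M2/2=-27/20, d=(M3−M2)/(6·2)=7/15, b=Δ2−h2·(2M2+M3)/6=-13/6
seg 3: a=-3, c=M3/2=29/20, d=(M4−M3)/(6·1)=-29/60, b=Δ3−h3·(2M3+M4)/6=-59/30
t_q=23/4 → seg 3, τ=3/4; S=-3+-59/30·τ+29/20·τ²+-29/60·τ³=-989/256

  seg 0: a=-5 b=401/60 c=0 d=-41/60
  seg 1: a=1 b=139/30 c=-41/20 d=7/60
  seg 2: a=3 b=-13/6 c=-27/20 d=7/15
  seg 3: a=-3 b=-59/30 c=29/20 d=-29/60
S(23/4) = -989/256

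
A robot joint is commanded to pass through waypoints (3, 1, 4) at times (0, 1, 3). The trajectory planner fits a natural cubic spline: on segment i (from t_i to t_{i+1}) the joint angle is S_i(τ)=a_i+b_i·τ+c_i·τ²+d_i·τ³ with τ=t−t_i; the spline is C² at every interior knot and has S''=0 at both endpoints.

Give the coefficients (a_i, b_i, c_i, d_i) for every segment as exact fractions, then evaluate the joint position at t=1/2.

Δ: Δ0=-2, Δ1=3/2
row 1: diag=6, rhs=21; c'=1/3, d'=7/2
back: M1=7/2
M: M0=0, M1=7/2, M2=0
seg 0: a=3, c=M0/2=0, d=(M1−M0)/(6·1)=7/12, b=Δ0−h0·(2M0+M1)/6=-31/12
seg 1: a=1, c=M1/2=7/4, d=(M2−M1)/(6·2)=-7/24, b=Δ1−h1·(2M1+M2)/6=-5/6
t_q=1/2 → seg 0, τ=1/2; S=3+-31/12·τ+0·τ²+7/12·τ³=57/32

  seg 0: a=3 b=-31/12 c=0 d=7/12
  seg 1: a=1 b=-5/6 c=7/4 d=-7/24
S(1/2) = 57/32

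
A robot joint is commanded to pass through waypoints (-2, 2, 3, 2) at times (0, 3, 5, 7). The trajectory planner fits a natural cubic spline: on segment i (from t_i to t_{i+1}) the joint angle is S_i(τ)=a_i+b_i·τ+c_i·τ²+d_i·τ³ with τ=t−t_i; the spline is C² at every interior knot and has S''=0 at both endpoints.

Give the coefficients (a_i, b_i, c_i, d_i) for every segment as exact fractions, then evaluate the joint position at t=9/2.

Δ: Δ0=4/3, Δ1=1/2, Δ2=-1/2
row 1: diag=10, rhs=-5; c'=1/5, d'=-1/2
row 2: denom=8−2·1/5=38/5; d'=(-6−2·-1/2)/(38/5)=-25/38
back: M2=-25/38
back: M1=-1/2−1/5·-25/38=-7/19
M: M0=0, M1=-7/19, M2=-25/38, M3=0
seg 0: a=-2, c=M0/2=0, d=(M1−M0)/(6·3)=-7/342, b=Δ0−h0·(2M0+M1)/6=173/114
seg 1: a=2, c=M1/2=-7/38, d=(M2−M1)/(6·2)=-11/456, b=Δ1−h1·(2M1+M2)/6=55/57
seg 2: a=3, c=M2/2=-25/76, d=(M3−M2)/(6·2)=25/456, b=Δ2−h2·(2M2+M3)/6=-7/114
t_q=9/2 → seg 1, τ=3/2; S=2+55/57·τ+-7/38·τ²+-11/456·τ³=3589/1216

  seg 0: a=-2 b=173/114 c=0 d=-7/342
  seg 1: a=2 b=55/57 c=-7/38 d=-11/456
  seg 2: a=3 b=-7/114 c=-25/76 d=25/456
S(9/2) = 3589/1216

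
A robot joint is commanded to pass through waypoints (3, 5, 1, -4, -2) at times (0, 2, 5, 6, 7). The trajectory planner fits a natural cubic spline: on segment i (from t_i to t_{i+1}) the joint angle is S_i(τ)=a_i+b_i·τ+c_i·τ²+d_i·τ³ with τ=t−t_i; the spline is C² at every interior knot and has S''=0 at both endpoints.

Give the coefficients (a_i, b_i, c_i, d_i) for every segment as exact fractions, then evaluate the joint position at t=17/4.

  seg 0: a=3 b=433/411 c=0 d=-11/822
  seg 1: a=5 b=367/411 c=-11/137 d=-272/1233
  seg 2: a=1 b=-2279/411 c=-283/137 d=1073/411
  seg 3: a=-4 b=-758/411 c=790/137 d=-790/411
S(17/4) = 8965/2192

Δ: Δ0=1, Δ1=-4/3, Δ2=-5, Δ3=2
row 1: diag=10, rhs=-14; c'=3/10, d'=-7/5
row 2: denom=8−3·3/10=71/10; d'=(-22−3·-7/5)/(71/10)=-178/71
row 3: denom=4−1·10/71=274/71; d'=(42−1·-178/71)/(274/71)=1580/137
back: M3=1580/137
back: M2=-178/71−10/71·1580/137=-566/137
back: M1=-7/5−3/10·-566/137=-22/137
M: M0=0, M1=-22/137, M2=-566/137, M3=1580/137, M4=0
seg 0: a=3, c=M0/2=0, d=(M1−M0)/(6·2)=-11/822, b=Δ0−h0·(2M0+M1)/6=433/411
seg 1: a=5, c=M1/2=-11/137, d=(M2−M1)/(6·3)=-272/1233, b=Δ1−h1·(2M1+M2)/6=367/411
seg 2: a=1, c=M2/2=-283/137, d=(M3−M2)/(6·1)=1073/411, b=Δ2−h2·(2M2+M3)/6=-2279/411
seg 3: a=-4, c=M3/2=790/137, d=(M4−M3)/(6·1)=-790/411, b=Δ3−h3·(2M3+M4)/6=-758/411
t_q=17/4 → seg 1, τ=9/4; S=5+367/411·τ+-11/137·τ²+-272/1233·τ³=8965/2192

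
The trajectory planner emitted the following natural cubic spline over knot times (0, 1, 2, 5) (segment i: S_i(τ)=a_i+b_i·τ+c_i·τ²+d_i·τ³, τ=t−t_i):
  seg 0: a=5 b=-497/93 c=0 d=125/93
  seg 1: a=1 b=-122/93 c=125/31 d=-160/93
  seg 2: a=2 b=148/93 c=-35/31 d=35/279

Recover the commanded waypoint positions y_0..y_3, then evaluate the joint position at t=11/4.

y_0 = S_0(0) = a_0 = 5
y_1 = S_1(0) = a_1 = 1
y_2 = S_2(0) = a_2 = 2
y_3 = S_2(3) = 0
t_q=11/4 is in segment 2 (τ=3/4); S_2(τ)=5181/1984

y_0=5 y_1=1 y_2=2 y_3=0
S(11/4) = 5181/1984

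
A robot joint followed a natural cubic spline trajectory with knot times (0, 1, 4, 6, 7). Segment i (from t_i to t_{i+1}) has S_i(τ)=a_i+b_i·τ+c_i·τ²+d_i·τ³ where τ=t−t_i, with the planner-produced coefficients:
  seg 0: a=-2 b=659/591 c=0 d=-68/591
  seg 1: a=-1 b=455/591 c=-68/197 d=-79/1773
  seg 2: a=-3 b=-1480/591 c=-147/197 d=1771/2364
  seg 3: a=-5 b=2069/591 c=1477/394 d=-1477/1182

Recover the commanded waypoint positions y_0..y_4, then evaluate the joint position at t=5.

y_0=-2 y_1=-1 y_2=-3 y_3=-5 y_4=1
S(5) = -4335/788

y_0 = S_0(0) = a_0 = -2
y_1 = S_1(0) = a_1 = -1
y_2 = S_2(0) = a_2 = -3
y_3 = S_3(0) = a_3 = -5
y_4 = S_3(1) = 1
t_q=5 is in segment 2 (τ=1); S_2(τ)=-4335/788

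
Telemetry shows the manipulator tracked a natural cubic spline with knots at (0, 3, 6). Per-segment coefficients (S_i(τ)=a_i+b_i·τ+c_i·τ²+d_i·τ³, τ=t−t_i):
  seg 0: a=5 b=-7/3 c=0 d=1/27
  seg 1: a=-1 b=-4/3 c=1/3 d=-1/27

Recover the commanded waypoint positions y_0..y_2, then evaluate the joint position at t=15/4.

y_0 = S_0(0) = a_0 = 5
y_1 = S_1(0) = a_1 = -1
y_2 = S_1(3) = -3
t_q=15/4 is in segment 1 (τ=3/4); S_1(τ)=-117/64

y_0=5 y_1=-1 y_2=-3
S(15/4) = -117/64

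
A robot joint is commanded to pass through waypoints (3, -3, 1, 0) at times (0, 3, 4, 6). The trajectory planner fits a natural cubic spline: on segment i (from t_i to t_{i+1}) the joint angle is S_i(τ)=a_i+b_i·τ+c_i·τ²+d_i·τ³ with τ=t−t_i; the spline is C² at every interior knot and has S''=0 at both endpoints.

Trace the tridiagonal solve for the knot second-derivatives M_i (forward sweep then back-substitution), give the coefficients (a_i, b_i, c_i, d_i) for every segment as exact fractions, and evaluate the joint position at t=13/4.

  seg 0: a=3 b=-431/94 c=0 d=27/94
  seg 1: a=-3 b=149/47 c=243/94 d=-165/94
  seg 2: a=1 b=289/94 c=-126/47 d=21/47
S(13/4) = -12473/6016

Δ: Δ0=-2, Δ1=4, Δ2=-1/2
row 1: diag=8, rhs=36; c'=1/8, d'=9/2
row 2: denom=6−1·1/8=47/8; d'=(-27−1·9/2)/(47/8)=-252/47
back: M2=-252/47
back: M1=9/2−1/8·-252/47=243/47
M: M0=0, M1=243/47, M2=-252/47, M3=0
seg 0: a=3, c=M0/2=0, d=(M1−M0)/(6·3)=27/94, b=Δ0−h0·(2M0+M1)/6=-431/94
seg 1: a=-3, c=M1/2=243/94, d=(M2−M1)/(6·1)=-165/94, b=Δ1−h1·(2M1+M2)/6=149/47
seg 2: a=1, c=M2/2=-126/47, d=(M3−M2)/(6·2)=21/47, b=Δ2−h2·(2M2+M3)/6=289/94
t_q=13/4 → seg 1, τ=1/4; S=-3+149/47·τ+243/94·τ²+-165/94·τ³=-12473/6016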